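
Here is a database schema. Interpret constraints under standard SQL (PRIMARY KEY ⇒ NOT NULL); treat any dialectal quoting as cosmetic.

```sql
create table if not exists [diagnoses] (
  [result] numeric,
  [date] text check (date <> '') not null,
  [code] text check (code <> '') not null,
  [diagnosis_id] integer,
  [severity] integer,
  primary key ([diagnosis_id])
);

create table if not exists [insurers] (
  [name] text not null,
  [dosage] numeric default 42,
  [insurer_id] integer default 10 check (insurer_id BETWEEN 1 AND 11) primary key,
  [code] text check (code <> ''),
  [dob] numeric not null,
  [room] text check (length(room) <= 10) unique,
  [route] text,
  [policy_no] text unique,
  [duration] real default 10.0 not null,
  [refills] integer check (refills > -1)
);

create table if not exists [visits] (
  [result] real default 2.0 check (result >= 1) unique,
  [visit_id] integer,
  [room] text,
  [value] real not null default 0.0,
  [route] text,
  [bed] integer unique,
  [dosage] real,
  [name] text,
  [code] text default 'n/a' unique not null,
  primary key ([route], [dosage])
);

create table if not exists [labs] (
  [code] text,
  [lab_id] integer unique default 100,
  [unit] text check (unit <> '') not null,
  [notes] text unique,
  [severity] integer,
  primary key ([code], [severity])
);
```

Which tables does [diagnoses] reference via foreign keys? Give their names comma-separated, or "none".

none

No column in diagnoses has a REFERENCES clause.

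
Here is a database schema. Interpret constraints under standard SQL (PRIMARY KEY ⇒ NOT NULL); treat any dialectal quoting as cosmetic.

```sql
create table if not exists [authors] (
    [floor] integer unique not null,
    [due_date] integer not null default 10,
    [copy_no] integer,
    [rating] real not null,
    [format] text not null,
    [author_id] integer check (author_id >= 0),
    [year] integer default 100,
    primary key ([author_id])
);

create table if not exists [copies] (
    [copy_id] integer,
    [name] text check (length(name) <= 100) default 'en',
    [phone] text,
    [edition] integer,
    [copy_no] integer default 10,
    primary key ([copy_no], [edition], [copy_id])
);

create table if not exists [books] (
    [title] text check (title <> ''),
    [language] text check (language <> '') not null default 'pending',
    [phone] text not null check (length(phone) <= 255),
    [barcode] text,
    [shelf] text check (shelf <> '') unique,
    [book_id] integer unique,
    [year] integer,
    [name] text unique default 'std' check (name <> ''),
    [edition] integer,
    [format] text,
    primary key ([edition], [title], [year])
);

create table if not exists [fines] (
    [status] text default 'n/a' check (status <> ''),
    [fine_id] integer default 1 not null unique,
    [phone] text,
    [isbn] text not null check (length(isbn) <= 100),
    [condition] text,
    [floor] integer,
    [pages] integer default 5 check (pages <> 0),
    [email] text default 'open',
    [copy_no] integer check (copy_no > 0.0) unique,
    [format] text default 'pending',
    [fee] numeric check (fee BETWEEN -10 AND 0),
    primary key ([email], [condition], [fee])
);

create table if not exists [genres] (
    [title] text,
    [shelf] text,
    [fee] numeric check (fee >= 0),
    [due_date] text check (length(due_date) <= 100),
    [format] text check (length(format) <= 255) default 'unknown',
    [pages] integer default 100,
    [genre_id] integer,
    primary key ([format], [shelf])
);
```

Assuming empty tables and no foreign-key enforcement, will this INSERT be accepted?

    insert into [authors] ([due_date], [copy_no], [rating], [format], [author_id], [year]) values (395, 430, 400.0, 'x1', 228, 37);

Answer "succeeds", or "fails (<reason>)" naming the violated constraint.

fails (NOT NULL on floor)

floor is omitted from the column list and has no DEFAULT, so it would receive NULL.
But floor is declared NOT NULL.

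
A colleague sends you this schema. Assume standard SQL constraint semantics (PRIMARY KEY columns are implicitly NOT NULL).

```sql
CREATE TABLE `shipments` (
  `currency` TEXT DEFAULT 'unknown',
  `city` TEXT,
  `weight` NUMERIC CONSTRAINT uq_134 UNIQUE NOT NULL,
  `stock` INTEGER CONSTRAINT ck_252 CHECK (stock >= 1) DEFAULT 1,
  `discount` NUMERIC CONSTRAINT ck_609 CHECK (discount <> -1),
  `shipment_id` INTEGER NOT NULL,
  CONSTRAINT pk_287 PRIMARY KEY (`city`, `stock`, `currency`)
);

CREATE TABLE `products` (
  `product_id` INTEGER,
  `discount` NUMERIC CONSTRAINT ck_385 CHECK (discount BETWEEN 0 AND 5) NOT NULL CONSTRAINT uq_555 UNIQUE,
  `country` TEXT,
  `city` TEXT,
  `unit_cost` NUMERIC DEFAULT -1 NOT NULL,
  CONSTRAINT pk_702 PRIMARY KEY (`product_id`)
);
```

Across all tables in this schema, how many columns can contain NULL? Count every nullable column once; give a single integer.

3

shipments: 1 nullable (discount — PK (city, stock, currency) and explicit NOT NULL columns excluded).
products: 2 nullable (country, city — PK (product_id) and explicit NOT NULL columns excluded).
Total: 1 + 2 = 3.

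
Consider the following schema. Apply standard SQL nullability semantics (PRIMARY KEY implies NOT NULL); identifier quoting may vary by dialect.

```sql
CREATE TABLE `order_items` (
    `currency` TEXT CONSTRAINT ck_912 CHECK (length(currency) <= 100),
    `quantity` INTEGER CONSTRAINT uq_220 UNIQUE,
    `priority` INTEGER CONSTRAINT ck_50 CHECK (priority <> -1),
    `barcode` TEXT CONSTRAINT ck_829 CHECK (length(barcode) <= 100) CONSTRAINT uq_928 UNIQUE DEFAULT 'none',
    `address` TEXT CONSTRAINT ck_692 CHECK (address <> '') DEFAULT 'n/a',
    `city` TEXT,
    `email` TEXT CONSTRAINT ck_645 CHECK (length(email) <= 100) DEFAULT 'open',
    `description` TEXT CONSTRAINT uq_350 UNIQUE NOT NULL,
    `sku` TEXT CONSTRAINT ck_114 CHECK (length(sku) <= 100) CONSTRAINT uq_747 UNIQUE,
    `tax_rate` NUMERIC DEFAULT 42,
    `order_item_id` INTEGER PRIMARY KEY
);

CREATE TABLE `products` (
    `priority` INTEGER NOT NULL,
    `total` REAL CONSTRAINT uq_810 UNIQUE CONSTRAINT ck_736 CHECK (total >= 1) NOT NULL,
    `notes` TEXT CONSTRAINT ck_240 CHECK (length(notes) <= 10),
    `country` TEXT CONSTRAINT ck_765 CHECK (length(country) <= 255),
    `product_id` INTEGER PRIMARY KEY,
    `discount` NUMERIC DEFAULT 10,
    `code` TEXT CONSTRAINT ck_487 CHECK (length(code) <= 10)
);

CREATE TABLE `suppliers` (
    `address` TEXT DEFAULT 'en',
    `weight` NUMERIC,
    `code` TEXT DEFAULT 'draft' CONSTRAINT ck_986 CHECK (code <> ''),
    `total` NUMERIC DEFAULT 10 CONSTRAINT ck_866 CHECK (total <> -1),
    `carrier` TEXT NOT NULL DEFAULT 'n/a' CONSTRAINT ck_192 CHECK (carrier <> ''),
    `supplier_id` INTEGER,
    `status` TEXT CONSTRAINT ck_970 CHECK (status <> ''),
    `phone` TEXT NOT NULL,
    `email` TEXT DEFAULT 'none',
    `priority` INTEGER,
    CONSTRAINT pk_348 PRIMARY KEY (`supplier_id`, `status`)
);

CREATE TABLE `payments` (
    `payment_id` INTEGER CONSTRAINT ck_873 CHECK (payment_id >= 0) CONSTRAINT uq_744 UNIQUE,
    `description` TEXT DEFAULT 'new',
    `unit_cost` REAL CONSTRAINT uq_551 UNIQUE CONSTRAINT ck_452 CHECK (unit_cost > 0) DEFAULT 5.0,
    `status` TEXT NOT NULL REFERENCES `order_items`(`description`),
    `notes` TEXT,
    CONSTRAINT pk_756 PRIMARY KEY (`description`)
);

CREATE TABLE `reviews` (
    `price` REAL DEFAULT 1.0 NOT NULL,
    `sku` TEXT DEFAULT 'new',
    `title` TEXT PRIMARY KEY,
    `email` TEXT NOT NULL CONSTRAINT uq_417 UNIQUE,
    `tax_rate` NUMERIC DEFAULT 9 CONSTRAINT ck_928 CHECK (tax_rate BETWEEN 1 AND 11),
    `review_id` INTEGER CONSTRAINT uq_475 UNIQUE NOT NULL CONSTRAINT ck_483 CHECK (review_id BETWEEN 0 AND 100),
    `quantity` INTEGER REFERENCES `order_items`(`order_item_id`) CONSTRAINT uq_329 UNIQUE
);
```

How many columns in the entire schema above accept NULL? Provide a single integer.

order_items: 9 nullable (currency, quantity, priority, barcode, address, city, email, sku, tax_rate — PK (order_item_id) and explicit NOT NULL columns excluded).
products: 4 nullable (notes, country, discount, code — PK (product_id) and explicit NOT NULL columns excluded).
suppliers: 6 nullable (address, weight, code, total, email, priority — PK (supplier_id, status) and explicit NOT NULL columns excluded).
payments: 3 nullable (payment_id, unit_cost, notes — PK (description) and explicit NOT NULL columns excluded).
reviews: 3 nullable (sku, tax_rate, quantity — PK (title) and explicit NOT NULL columns excluded).
Total: 9 + 4 + 6 + 3 + 3 = 25.

25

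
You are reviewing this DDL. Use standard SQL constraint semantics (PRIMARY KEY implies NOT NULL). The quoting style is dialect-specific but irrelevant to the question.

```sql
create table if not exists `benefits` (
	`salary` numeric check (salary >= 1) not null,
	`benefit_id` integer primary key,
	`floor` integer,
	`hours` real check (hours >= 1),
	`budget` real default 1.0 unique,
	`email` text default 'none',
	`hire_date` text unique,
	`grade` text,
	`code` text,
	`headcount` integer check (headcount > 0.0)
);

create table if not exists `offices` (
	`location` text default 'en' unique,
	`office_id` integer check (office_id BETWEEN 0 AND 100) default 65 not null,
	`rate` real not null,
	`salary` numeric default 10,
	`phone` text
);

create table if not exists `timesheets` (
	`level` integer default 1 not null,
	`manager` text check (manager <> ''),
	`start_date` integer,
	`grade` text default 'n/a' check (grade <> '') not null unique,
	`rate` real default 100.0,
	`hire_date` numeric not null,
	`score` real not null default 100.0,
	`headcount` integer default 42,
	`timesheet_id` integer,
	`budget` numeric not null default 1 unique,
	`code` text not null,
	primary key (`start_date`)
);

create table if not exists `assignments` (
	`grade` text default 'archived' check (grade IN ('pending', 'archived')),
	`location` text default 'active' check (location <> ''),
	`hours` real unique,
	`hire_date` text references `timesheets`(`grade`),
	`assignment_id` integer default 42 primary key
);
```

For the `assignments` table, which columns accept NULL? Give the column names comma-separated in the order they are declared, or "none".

- grade: CHECK does not forbid NULL (a CHECK constraint passes when its expression is NULL) → nullable.
- location: CHECK does not forbid NULL (a CHECK constraint passes when its expression is NULL) → nullable.
- hours: UNIQUE does not imply NOT NULL → nullable.
- hire_date: a foreign key column may be NULL unless separately constrained → nullable.
- assignment_id: part of the PRIMARY KEY, which implies NOT NULL → not nullable.

grade, location, hours, hire_date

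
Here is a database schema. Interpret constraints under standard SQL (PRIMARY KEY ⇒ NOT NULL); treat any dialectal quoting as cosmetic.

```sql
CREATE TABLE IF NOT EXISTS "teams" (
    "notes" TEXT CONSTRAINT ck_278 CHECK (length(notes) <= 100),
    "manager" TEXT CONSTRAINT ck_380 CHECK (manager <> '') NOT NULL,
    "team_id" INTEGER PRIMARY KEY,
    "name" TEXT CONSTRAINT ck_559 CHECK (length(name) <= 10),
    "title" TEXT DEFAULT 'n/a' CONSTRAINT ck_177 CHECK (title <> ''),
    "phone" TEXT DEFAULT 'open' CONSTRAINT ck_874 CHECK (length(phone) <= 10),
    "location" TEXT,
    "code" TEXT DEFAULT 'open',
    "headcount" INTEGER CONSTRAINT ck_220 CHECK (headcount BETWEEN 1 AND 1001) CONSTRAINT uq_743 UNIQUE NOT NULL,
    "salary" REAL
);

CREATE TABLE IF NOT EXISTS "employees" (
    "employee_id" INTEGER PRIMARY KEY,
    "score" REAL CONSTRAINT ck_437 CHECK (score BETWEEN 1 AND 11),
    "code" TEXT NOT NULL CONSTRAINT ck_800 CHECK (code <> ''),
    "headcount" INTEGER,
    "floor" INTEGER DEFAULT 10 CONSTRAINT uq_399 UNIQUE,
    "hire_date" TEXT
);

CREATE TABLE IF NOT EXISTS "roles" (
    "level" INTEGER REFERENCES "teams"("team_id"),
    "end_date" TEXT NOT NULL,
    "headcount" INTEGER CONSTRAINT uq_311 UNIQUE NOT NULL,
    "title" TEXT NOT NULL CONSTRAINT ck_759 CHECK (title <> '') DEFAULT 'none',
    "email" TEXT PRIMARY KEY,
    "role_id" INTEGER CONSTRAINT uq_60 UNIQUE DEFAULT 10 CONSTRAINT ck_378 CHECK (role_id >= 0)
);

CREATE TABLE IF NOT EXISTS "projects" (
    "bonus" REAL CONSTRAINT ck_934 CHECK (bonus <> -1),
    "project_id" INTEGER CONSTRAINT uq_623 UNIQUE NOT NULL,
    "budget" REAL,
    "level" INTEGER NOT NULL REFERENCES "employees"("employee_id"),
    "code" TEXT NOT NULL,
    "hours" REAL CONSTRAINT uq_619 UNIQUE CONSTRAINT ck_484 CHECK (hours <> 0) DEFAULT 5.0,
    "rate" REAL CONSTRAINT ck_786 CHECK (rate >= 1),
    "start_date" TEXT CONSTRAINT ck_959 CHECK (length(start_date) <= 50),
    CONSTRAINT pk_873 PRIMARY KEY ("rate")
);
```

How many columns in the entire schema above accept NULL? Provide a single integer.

17

teams: 7 nullable (notes, name, title, phone, location, code, salary — PK (team_id) and explicit NOT NULL columns excluded).
employees: 4 nullable (score, headcount, floor, hire_date — PK (employee_id) and explicit NOT NULL columns excluded).
roles: 2 nullable (level, role_id — PK (email) and explicit NOT NULL columns excluded).
projects: 4 nullable (bonus, budget, hours, start_date — PK (rate) and explicit NOT NULL columns excluded).
Total: 7 + 4 + 2 + 4 = 17.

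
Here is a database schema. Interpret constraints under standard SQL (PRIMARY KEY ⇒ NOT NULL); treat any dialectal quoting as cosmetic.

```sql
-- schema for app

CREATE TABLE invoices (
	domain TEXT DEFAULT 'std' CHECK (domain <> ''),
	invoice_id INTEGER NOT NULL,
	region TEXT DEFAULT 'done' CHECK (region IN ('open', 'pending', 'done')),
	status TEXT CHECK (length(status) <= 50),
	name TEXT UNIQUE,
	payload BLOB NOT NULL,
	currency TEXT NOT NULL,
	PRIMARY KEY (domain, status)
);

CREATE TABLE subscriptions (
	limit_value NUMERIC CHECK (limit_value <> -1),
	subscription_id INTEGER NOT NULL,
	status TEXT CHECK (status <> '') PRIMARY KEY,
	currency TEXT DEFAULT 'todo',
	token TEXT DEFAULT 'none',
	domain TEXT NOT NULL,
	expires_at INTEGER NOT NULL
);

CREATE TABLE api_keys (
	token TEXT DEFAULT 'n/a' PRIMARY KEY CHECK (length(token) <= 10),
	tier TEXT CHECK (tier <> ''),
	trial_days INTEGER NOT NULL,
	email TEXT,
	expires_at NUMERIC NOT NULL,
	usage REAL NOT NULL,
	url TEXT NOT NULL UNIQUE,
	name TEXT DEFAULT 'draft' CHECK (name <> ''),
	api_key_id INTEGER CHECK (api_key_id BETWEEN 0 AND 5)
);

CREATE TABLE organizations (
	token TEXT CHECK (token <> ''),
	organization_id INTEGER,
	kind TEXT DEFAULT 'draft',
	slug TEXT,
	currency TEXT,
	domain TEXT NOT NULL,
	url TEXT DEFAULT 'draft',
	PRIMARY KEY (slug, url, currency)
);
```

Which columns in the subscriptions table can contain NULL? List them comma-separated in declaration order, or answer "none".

limit_value, currency, token

- limit_value: CHECK does not forbid NULL (a CHECK constraint passes when its expression is NULL) → nullable.
- subscription_id: declared NOT NULL → not nullable.
- status: part of the PRIMARY KEY, which implies NOT NULL → not nullable.
- currency: DEFAULT only fills an omitted column; an explicit NULL is still allowed → nullable.
- token: DEFAULT only fills an omitted column; an explicit NULL is still allowed → nullable.
- domain: declared NOT NULL → not nullable.
- expires_at: declared NOT NULL → not nullable.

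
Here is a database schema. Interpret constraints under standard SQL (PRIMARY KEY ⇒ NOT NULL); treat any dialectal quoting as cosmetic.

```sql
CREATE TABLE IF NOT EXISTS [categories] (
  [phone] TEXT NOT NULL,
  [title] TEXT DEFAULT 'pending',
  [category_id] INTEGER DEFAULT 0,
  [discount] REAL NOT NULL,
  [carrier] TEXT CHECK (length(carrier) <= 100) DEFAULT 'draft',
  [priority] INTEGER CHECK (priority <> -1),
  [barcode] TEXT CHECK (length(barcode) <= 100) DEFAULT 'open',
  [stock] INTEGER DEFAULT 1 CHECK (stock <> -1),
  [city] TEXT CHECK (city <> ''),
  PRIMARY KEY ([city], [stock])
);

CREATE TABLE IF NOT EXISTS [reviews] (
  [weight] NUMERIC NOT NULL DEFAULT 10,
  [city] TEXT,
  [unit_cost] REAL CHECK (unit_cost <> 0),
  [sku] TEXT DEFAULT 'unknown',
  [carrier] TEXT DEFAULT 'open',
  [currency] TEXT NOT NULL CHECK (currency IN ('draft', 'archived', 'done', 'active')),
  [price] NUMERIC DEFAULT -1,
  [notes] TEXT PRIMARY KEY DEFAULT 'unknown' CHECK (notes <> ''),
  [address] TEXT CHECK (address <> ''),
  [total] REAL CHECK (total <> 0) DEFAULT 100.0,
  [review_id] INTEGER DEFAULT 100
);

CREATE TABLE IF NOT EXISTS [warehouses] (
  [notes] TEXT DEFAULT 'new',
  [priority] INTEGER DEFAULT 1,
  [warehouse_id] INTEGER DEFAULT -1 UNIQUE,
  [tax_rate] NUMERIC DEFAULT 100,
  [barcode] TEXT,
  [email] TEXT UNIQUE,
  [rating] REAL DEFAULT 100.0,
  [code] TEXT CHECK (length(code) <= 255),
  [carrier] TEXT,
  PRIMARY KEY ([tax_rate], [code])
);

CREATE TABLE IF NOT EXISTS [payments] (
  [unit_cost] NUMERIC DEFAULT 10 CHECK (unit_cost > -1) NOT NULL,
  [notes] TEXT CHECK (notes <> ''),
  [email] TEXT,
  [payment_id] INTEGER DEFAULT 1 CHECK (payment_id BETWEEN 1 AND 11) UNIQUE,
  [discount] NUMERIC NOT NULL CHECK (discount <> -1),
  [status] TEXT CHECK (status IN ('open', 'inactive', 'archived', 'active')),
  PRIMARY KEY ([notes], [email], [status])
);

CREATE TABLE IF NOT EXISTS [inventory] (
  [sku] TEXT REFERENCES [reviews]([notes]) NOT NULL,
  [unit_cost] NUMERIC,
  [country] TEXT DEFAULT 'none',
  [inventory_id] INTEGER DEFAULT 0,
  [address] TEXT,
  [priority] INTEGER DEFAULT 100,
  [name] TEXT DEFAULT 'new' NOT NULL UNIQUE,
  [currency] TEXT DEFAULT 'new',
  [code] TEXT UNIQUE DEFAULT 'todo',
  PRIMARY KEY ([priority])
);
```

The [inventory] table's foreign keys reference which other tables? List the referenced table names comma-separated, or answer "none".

- sku REFERENCES reviews(notes).

reviews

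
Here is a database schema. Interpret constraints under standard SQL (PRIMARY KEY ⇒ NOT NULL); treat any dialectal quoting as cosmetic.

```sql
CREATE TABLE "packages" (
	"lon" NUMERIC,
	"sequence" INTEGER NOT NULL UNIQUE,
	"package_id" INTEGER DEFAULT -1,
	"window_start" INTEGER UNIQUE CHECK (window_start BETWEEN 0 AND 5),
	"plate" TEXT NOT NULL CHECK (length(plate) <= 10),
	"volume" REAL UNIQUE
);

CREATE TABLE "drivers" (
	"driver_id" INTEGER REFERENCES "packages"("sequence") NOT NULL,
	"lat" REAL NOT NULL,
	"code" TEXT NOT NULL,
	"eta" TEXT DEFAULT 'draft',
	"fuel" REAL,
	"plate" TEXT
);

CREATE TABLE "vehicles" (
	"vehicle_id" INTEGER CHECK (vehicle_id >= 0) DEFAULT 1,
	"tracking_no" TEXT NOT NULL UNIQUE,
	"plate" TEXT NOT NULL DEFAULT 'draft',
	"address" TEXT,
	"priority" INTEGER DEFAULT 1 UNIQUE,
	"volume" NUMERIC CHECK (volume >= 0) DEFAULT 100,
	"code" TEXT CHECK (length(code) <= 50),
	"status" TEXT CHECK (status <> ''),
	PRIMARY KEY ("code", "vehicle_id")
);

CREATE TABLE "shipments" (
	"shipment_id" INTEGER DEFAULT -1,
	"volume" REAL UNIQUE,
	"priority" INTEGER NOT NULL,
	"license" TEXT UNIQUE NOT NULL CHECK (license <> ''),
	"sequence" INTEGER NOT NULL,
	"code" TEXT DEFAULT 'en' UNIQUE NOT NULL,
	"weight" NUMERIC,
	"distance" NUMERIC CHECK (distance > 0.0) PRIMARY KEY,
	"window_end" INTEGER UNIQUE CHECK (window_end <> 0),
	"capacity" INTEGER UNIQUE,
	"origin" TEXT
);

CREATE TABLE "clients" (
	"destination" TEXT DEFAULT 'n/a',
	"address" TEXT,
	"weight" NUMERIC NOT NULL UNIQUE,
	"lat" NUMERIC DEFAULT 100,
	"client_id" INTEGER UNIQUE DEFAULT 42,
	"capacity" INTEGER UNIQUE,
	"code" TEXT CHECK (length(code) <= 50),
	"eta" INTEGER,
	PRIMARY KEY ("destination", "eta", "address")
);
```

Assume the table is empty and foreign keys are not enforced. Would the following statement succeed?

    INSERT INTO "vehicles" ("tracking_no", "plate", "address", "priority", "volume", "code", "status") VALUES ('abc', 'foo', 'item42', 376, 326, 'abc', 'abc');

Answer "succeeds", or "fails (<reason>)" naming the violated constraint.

succeeds

NOT NULL columns: code is supplied; plate is supplied; tracking_no is supplied; vehicle_id defaults to 1.
CHECK constraints: 326 satisfies (volume >= 0); 'abc' satisfies (length(code) <= 50); 'abc' satisfies (status <> '').
No constraint is violated.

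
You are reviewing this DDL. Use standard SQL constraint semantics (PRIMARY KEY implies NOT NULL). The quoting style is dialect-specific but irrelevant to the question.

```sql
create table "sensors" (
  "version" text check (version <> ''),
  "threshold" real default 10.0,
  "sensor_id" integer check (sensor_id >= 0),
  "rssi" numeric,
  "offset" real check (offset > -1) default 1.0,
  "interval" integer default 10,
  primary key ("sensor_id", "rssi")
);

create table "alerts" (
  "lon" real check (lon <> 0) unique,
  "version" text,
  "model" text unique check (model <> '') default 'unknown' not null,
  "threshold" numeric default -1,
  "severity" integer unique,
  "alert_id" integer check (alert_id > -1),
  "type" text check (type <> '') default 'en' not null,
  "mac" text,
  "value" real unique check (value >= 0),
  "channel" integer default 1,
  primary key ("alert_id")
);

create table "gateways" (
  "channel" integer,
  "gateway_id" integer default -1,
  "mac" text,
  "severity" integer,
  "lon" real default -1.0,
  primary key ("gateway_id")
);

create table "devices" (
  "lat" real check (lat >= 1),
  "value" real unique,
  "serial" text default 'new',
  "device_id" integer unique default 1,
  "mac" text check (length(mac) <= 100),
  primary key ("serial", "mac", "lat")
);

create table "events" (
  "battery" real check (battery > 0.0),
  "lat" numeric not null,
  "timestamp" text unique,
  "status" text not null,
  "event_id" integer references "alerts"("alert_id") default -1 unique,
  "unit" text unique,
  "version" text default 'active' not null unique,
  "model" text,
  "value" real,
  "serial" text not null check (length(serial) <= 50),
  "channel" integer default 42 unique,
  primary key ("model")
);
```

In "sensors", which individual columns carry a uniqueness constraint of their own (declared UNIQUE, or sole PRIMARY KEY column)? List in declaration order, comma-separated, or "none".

none

- version: no UNIQUE or single-column PK constraint.
- threshold: no UNIQUE or single-column PK constraint.
- sensor_id: part of a composite PRIMARY KEY — only the tuple is unique, not this column on its own.
- rssi: part of a composite PRIMARY KEY — only the tuple is unique, not this column on its own.
- offset: no UNIQUE or single-column PK constraint.
- interval: no UNIQUE or single-column PK constraint.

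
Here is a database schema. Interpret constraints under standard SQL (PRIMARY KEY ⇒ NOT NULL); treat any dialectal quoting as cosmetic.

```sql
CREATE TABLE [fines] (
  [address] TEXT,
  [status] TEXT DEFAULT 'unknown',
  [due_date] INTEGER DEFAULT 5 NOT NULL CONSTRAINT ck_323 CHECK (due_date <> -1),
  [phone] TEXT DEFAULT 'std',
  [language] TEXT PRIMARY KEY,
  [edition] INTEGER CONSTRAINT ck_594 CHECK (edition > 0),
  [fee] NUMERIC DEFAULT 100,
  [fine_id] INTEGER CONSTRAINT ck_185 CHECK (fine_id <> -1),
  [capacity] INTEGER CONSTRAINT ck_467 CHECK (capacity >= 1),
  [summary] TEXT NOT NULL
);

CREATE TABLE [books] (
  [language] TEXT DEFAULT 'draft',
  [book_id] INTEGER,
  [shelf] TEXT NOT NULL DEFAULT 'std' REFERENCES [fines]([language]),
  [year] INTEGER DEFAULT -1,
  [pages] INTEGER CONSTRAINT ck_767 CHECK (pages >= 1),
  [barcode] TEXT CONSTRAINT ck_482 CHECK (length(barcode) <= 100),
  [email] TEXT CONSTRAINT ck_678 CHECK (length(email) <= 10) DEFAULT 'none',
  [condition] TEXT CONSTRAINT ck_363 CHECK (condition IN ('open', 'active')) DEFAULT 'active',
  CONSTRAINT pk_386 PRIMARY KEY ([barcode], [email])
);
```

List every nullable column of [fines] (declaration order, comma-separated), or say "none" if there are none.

- address: no NOT NULL constraint applies → nullable.
- status: DEFAULT only fills an omitted column; an explicit NULL is still allowed → nullable.
- due_date: declared NOT NULL → not nullable.
- phone: DEFAULT only fills an omitted column; an explicit NULL is still allowed → nullable.
- language: part of the PRIMARY KEY, which implies NOT NULL → not nullable.
- edition: CHECK does not forbid NULL (a CHECK constraint passes when its expression is NULL) → nullable.
- fee: DEFAULT only fills an omitted column; an explicit NULL is still allowed → nullable.
- fine_id: CHECK does not forbid NULL (a CHECK constraint passes when its expression is NULL) → nullable.
- capacity: CHECK does not forbid NULL (a CHECK constraint passes when its expression is NULL) → nullable.
- summary: declared NOT NULL → not nullable.

address, status, phone, edition, fee, fine_id, capacity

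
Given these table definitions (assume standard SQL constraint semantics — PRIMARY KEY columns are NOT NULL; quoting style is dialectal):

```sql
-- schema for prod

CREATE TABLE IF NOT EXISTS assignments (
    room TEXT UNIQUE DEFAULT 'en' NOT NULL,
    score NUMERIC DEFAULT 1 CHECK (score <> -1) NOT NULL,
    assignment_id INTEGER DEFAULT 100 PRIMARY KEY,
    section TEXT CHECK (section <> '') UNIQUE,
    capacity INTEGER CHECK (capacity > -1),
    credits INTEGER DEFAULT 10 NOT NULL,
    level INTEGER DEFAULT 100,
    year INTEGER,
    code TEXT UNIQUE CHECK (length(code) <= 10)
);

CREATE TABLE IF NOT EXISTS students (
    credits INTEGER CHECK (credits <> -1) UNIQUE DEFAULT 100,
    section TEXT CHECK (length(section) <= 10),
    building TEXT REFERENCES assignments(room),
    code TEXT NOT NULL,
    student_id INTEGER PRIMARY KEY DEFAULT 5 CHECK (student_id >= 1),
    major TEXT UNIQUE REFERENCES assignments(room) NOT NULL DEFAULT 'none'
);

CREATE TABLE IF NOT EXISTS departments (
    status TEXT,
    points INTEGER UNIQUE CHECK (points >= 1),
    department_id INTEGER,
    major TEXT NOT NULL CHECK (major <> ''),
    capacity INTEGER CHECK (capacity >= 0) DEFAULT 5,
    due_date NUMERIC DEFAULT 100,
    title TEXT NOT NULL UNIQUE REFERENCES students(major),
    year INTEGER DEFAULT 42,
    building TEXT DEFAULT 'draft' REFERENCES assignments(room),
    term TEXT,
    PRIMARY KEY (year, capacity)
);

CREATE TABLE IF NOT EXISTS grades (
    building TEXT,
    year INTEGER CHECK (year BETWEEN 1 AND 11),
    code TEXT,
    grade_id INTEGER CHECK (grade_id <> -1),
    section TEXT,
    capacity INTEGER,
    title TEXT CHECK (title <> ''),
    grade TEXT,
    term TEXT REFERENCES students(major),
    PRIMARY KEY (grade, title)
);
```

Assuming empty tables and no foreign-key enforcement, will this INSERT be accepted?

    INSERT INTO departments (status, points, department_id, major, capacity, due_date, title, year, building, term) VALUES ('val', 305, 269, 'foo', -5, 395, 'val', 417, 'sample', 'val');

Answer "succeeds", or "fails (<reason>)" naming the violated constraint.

fails (CHECK on capacity)

The value -5 for capacity violates CHECK (capacity >= 0).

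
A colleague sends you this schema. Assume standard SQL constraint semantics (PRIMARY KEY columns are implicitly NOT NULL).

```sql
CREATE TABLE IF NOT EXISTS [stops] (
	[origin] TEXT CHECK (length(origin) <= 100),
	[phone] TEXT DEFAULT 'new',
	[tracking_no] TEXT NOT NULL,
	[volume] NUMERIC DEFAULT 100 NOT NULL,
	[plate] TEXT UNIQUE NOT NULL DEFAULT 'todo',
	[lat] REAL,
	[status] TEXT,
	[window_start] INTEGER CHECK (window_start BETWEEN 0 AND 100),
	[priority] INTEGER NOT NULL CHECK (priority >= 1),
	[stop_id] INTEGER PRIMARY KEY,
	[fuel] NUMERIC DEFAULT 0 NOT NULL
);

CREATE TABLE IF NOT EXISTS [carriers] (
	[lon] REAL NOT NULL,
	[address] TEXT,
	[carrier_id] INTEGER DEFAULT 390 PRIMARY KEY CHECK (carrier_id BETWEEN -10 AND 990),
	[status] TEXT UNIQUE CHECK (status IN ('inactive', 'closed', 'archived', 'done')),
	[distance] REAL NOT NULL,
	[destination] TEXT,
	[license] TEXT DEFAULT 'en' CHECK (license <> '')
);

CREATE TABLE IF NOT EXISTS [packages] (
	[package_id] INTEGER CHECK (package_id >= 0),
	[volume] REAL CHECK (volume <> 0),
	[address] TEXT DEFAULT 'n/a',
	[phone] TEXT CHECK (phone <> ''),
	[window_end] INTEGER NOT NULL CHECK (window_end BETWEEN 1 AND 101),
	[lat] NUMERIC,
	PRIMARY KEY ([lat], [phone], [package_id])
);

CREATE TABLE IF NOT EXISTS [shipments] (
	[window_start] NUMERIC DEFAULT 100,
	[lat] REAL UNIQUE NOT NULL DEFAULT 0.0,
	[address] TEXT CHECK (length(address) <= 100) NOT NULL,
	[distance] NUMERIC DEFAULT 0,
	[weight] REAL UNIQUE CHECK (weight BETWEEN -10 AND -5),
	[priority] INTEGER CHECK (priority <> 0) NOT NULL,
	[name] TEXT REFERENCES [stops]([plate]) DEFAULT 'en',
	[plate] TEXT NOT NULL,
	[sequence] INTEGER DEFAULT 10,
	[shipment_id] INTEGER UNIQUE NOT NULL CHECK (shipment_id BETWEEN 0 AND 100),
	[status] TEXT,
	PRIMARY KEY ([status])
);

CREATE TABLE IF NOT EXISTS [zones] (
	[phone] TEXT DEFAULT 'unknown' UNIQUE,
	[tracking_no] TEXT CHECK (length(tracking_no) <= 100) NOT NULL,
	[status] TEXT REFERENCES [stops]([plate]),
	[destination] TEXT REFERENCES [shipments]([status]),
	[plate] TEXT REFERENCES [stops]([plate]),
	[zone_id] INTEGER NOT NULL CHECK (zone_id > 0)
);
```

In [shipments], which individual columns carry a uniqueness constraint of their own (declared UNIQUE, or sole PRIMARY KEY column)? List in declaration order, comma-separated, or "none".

lat, weight, shipment_id, status

- window_start: no UNIQUE or single-column PK constraint.
- lat: declared UNIQUE → unique.
- address: no UNIQUE or single-column PK constraint.
- distance: no UNIQUE or single-column PK constraint.
- weight: declared UNIQUE → unique.
- priority: no UNIQUE or single-column PK constraint.
- name: no UNIQUE or single-column PK constraint.
- plate: no UNIQUE or single-column PK constraint.
- sequence: no UNIQUE or single-column PK constraint.
- shipment_id: declared UNIQUE → unique.
- status: single-column PRIMARY KEY → unique.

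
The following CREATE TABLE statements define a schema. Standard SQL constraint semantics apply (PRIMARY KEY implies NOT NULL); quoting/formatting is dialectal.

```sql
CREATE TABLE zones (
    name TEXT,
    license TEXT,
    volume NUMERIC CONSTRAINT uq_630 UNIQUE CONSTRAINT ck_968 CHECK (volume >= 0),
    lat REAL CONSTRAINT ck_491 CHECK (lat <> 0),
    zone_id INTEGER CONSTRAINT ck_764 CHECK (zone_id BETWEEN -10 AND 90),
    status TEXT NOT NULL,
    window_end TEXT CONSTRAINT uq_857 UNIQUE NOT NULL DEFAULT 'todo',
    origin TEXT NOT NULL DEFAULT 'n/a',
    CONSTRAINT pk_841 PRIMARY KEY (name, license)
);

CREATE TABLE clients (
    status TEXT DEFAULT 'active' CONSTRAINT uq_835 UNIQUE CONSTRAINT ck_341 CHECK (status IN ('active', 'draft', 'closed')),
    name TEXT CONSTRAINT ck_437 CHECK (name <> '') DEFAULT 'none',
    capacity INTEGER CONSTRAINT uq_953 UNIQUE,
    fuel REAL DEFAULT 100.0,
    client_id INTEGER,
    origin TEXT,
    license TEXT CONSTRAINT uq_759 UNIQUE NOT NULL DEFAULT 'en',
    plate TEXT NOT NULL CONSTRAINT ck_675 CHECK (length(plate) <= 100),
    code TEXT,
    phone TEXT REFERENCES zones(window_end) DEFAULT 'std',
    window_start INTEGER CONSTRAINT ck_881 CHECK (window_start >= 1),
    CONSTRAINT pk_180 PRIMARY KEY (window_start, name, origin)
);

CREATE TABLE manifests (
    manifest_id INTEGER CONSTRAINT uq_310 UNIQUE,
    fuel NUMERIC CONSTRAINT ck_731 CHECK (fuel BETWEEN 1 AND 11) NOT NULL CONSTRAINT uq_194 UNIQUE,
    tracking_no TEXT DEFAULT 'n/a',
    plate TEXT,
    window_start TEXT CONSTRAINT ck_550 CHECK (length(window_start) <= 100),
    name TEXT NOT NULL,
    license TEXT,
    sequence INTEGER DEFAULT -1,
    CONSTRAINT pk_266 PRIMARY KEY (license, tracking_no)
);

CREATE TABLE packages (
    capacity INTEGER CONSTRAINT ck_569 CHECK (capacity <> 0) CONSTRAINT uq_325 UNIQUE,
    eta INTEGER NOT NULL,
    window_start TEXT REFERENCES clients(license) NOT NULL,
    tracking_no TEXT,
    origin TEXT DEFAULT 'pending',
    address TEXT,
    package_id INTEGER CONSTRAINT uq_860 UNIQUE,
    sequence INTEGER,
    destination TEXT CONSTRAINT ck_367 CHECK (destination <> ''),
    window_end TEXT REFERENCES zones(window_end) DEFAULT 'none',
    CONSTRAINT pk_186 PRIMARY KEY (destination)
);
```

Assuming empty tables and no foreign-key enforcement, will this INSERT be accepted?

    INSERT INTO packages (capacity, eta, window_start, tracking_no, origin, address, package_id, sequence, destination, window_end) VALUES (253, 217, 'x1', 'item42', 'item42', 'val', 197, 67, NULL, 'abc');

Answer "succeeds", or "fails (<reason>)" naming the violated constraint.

destination is explicitly set to NULL, but destination is part of the PRIMARY KEY (implied NOT NULL).

fails (NOT NULL on destination)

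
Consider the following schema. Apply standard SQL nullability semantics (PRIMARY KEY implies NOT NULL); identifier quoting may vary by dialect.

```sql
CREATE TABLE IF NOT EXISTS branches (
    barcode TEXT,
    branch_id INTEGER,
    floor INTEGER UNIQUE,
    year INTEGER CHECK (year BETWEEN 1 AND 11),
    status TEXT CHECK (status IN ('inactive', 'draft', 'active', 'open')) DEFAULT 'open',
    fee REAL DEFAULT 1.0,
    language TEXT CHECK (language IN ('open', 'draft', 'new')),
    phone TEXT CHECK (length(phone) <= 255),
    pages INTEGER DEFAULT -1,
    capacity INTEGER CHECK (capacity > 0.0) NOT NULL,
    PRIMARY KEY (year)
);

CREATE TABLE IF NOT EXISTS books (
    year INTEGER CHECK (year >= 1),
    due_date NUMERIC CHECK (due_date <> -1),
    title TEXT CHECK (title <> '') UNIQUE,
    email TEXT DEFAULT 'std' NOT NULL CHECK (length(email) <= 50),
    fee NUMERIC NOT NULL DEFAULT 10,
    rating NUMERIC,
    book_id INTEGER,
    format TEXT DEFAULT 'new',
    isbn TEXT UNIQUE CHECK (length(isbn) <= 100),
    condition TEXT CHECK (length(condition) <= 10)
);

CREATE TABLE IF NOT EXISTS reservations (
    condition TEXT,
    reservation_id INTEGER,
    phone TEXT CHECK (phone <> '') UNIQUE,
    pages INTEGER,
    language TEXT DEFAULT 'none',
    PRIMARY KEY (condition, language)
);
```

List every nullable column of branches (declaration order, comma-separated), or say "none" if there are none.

barcode, branch_id, floor, status, fee, language, phone, pages

- barcode: no NOT NULL constraint applies → nullable.
- branch_id: no NOT NULL constraint applies → nullable.
- floor: UNIQUE does not imply NOT NULL → nullable.
- year: part of the PRIMARY KEY, which implies NOT NULL → not nullable.
- status: CHECK does not forbid NULL (a CHECK constraint passes when its expression is NULL) → nullable.
- fee: DEFAULT only fills an omitted column; an explicit NULL is still allowed → nullable.
- language: CHECK does not forbid NULL (a CHECK constraint passes when its expression is NULL) → nullable.
- phone: CHECK does not forbid NULL (a CHECK constraint passes when its expression is NULL) → nullable.
- pages: DEFAULT only fills an omitted column; an explicit NULL is still allowed → nullable.
- capacity: declared NOT NULL → not nullable.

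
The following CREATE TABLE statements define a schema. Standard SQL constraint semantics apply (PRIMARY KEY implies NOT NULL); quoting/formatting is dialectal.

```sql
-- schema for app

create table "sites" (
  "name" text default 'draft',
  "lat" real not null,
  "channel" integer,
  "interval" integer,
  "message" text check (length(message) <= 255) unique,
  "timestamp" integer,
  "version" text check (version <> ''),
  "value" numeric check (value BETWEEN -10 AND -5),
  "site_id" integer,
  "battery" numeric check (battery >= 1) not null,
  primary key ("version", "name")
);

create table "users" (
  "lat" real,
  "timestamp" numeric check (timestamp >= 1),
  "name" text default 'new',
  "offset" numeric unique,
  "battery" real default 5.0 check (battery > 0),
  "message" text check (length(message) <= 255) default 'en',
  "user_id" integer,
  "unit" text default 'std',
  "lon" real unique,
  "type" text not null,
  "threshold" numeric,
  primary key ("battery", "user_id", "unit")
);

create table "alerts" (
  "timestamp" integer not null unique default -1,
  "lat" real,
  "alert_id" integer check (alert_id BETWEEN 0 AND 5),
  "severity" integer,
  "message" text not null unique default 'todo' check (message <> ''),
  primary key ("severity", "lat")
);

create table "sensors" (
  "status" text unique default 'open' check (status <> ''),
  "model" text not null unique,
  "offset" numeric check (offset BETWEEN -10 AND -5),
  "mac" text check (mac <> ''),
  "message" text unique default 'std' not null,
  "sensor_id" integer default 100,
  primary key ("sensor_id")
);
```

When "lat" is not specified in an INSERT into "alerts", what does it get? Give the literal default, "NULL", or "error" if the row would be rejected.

error

lat has no DEFAULT clause.
Omitting it would insert NULL, but it is part of the PRIMARY KEY, so the INSERT fails.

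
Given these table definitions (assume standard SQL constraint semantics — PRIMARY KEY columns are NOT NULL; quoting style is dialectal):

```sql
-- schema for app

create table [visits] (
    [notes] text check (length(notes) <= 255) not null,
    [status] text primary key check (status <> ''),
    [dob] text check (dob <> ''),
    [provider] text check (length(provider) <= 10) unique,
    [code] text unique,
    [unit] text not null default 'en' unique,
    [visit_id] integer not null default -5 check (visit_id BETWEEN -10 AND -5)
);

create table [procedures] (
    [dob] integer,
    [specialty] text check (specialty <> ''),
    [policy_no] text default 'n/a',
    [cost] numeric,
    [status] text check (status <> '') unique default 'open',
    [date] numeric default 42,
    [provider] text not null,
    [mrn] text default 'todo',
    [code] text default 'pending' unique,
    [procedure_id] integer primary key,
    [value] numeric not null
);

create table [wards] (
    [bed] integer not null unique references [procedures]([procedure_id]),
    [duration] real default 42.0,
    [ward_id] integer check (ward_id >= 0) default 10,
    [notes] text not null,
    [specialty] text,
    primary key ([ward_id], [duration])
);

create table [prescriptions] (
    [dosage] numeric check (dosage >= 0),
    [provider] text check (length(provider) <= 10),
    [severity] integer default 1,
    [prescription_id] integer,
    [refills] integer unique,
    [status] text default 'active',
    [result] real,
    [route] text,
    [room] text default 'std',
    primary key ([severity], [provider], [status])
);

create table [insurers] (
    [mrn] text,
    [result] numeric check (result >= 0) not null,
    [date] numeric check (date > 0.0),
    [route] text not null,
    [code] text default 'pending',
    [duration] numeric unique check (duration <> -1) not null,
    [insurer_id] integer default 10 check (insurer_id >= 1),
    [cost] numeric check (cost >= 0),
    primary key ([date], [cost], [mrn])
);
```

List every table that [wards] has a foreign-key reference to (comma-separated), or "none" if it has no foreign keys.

- bed REFERENCES procedures(procedure_id).

procedures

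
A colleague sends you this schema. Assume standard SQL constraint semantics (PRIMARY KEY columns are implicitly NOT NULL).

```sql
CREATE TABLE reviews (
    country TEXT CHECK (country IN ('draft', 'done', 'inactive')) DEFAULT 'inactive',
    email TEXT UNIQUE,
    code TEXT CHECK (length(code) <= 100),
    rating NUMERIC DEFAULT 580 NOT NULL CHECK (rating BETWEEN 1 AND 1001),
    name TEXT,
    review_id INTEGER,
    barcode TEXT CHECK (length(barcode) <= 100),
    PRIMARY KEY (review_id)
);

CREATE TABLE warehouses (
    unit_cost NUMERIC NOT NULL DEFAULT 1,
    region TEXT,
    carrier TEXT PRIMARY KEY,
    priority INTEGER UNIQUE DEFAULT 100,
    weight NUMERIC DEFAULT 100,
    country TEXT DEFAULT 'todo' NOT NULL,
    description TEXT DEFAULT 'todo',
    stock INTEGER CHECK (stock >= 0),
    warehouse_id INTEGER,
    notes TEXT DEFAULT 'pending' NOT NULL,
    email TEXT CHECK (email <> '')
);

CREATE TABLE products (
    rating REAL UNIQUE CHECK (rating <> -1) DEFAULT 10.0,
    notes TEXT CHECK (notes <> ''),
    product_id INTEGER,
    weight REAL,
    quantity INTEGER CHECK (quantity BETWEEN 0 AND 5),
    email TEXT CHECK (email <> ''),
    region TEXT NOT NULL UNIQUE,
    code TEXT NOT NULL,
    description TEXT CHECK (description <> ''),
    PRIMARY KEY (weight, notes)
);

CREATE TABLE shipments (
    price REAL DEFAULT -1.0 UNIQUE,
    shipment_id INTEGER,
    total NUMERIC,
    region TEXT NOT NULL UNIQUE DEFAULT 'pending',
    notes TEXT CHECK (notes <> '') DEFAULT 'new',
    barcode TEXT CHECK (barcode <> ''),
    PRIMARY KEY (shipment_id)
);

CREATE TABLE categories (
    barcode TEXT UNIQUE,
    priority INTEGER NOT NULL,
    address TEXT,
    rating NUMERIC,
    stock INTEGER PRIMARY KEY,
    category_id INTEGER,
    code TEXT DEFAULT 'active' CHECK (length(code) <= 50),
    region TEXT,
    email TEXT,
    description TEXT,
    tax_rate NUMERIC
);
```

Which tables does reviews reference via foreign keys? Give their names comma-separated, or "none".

No column in reviews has a REFERENCES clause.

none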